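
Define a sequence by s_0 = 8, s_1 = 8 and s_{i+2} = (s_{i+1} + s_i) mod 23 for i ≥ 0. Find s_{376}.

We have s_0 = 8,  s_1 = 8,  s_2 = 16,  s_3 = 1,  s_4 = 17,  s_5 = 18,  s_6 = 12,  s_7 = 7,  s_8 = 19,  s_9 = 3,  s_{10} = 22,  s_{11} = 2,  s_{12} = 1,  s_{13} = 3,  s_{14} = 4,  s_{15} = 7,  s_{16} = 11,  s_{17} = 18,  s_{18} = 6,  s_{19} = 1,  s_{20} = 7,  s_{21} = 8,  s_{22} = 15,  s_{23} = 0,  s_{24} = 15,  s_{25} = 15,  s_{26} = 7,  s_{27} = 22,  s_{28} = 6,  s_{29} = 5,  s_{30} = 11,  s_{31} = 16,  s_{32} = 4,  s_{33} = 20,  s_{34} = 1,  s_{35} = 21,  s_{36} = 22,  s_{37} = 20,  s_{38} = 19,  s_{39} = 16,  s_{40} = 12,  s_{41} = 5,  s_{42} = 17,  s_{43} = 22,  s_{44} = 16,  s_{45} = 15,  s_{46} = 8,  s_{47} = 0,  s_{48} = 8,  s_{49} = 8.
Since (s_{48}, s_{49}) = (s_0, s_1) = (8, 8) (two consecutive terms determine the rest), the sequence is periodic with period 48.
(376 - 0) mod 48 = 40, so s_{376} = s_{40} = 12.

12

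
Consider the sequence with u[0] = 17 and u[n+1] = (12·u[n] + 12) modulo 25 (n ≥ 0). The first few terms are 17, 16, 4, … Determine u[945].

21

We have u[0] = 17,  u[1] = 16,  u[2] = 4,  u[3] = 10,  u[4] = 7,  u[5] = 21,  u[6] = 14,  u[7] = 5,  u[8] = 22,  u[9] = 1,  u[10] = 24,  u[11] = 0,  u[12] = 12,  u[13] = 6,  u[14] = 9,  u[15] = 20,  u[16] = 2,  u[17] = 11,  u[18] = 19,  u[19] = 15,  u[20] = 17.
The sequence repeats with period 20.
(945 - 0) mod 20 = 5, so u[945] = u[5] = 21.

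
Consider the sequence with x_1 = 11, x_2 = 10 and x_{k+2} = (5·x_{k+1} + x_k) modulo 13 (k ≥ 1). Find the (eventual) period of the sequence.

Listing terms: x_1 = 11, x_2 = 10, x_3 = 9, x_4 = 3, x_5 = 11, x_6 = 6, x_7 = 2, x_8 = 3, x_9 = 4, x_{10} = 10, x_{11} = 2, x_{12} = 7, x_{13} = 11, x_{14} = 10.
Since (x_{13}, x_{14}) = (x_1, x_2) = (11, 10) (two consecutive terms determine the rest), the sequence is periodic with period 12.

12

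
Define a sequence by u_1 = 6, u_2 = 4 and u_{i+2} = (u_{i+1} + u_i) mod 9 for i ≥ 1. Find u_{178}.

1

Computing terms: u_1 = 6; u_2 = 4; u_3 = 1; u_4 = 5; u_5 = 6; u_6 = 2; u_7 = 8; u_8 = 1; u_9 = 0; u_{10} = 1; u_{11} = 1; u_{12} = 2; u_{13} = 3; u_{14} = 5; u_{15} = 8; u_{16} = 4; u_{17} = 3; u_{18} = 7; u_{19} = 1; u_{20} = 8; u_{21} = 0; u_{22} = 8; u_{23} = 8; u_{24} = 7; u_{25} = 6; u_{26} = 4.
Since (u_{25}, u_{26}) = (u_1, u_2) = (6, 4) (two consecutive terms determine the rest), the sequence is periodic with period 24.
(178 - 1) mod 24 = 9, so u_{178} = u_{10} = 1.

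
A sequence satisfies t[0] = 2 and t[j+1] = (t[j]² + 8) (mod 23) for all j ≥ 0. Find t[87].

14

Computing terms: t[0] = 2; t[1] = 12; t[2] = 14; t[3] = 20; t[4] = 17; t[5] = 21; t[6] = 12.
Since t[6] = t[1] = 12, the sequence is eventually periodic: after a pre-period of length 1 it cycles with period 5.
For j ≥ 1, t[j] depends only on (j - 1) mod 5. (87 - 1) mod 5 = 1, so t[87] = t[2] = 14.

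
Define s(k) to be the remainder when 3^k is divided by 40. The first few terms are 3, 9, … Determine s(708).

s(1) = 3; s(2) = 9; s(3) = 27; s(4) = 1; s(5) = 3.
Since s(5) = s(1) = 3, the sequence is periodic with period 4.
(708 - 1) mod 4 = 3, so s(708) = s(4) = 1.

1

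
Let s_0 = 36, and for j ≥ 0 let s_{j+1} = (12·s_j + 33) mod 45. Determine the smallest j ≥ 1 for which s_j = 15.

1

We have s_0 = 36,  s_1 = 15,  s_2 = 33,  s_3 = 24,  s_4 = 6,  s_5 = 15.
Since s_5 = s_1 = 15, the sequence is eventually periodic: after a pre-period of length 1 it cycles with period 4.
The value 15 first appears (with j ≥ 1) at s_1.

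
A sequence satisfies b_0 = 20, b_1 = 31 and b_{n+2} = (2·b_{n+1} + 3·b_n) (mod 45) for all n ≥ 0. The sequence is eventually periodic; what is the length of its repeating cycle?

4

We have b_0 = 20, b_1 = 31, b_2 = 32, b_3 = 22, b_4 = 5, b_5 = 31, b_6 = 32.
Since (b_5, b_6) = (b_1, b_2) = (31, 32) (two consecutive terms determine the rest), the sequence is eventually periodic: after a pre-period of length 1 it cycles with period 4.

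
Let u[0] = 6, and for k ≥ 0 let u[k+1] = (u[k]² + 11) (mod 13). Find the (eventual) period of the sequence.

Computing terms: u[0] = 6; u[1] = 8; u[2] = 10; u[3] = 7; u[4] = 8.
Since u[4] = u[1] = 8, the sequence is eventually periodic: after a pre-period of length 1 it cycles with period 3.

3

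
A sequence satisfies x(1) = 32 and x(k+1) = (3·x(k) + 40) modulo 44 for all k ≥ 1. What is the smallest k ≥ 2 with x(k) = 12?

5

x(1) = 32,  x(2) = 4,  x(3) = 8,  x(4) = 20,  x(5) = 12,  x(6) = 32.
Since x(6) = x(1) = 32, the sequence is periodic with period 5.
The value 12 first appears (with k ≥ 2) at x(5).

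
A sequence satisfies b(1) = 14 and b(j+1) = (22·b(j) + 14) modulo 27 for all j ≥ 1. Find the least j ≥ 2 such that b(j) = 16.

11

Listing terms: b(1) = 14; b(2) = 25; b(3) = 24; b(4) = 2; b(5) = 4; b(6) = 21; b(7) = 17; b(8) = 10; b(9) = 18; b(10) = 5; b(11) = 16; b(12) = 15; b(13) = 20; b(14) = 22; b(15) = 12; b(16) = 8; b(17) = 1; b(18) = 9; b(19) = 23; b(20) = 7; b(21) = 6; b(22) = 11; b(23) = 13; b(24) = 3; b(25) = 26; b(26) = 19; b(27) = 0; b(28) = 14.
The sequence repeats with period 27.
The value 16 first appears (with j ≥ 2) at b(11).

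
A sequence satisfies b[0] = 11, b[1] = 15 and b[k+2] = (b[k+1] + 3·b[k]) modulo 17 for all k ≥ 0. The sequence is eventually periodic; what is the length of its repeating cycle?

16

Computing terms: b[0] = 11,  b[1] = 15,  b[2] = 14,  b[3] = 8,  b[4] = 16,  b[5] = 6,  b[6] = 3,  b[7] = 4,  b[8] = 13,  b[9] = 8,  b[10] = 13,  b[11] = 3,  b[12] = 8,  b[13] = 0,  b[14] = 7,  b[15] = 7,  b[16] = 11,  b[17] = 15.
The sequence repeats with period 16.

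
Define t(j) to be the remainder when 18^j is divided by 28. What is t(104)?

16

Computing terms: t(1) = 18, t(2) = 16, t(3) = 8, t(4) = 4, t(5) = 16.
Since t(5) = t(2) = 16, the sequence is eventually periodic: after a pre-period of length 1 it cycles with period 3.
For j ≥ 2, t(j) depends only on (j - 2) mod 3. (104 - 2) mod 3 = 0, so t(104) = t(2) = 16.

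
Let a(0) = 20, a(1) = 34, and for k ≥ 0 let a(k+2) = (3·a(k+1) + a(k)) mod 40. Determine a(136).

2

Computing terms: a(0) = 20,  a(1) = 34,  a(2) = 2,  a(3) = 0,  a(4) = 2,  a(5) = 6,  a(6) = 20,  a(7) = 26,  a(8) = 18,  a(9) = 0,  a(10) = 18,  a(11) = 14,  a(12) = 20,  a(13) = 34.
The sequence repeats with period 12.
(136 - 0) mod 12 = 4, so a(136) = a(4) = 2.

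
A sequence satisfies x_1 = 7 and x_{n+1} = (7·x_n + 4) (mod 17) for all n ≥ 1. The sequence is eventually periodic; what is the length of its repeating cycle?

x_1 = 7,  x_2 = 2,  x_3 = 1,  x_4 = 11,  x_5 = 13,  x_6 = 10,  x_7 = 6,  x_8 = 12,  x_9 = 3,  x_{10} = 8,  x_{11} = 9,  x_{12} = 16,  x_{13} = 14,  x_{14} = 0,  x_{15} = 4,  x_{16} = 15,  x_{17} = 7.
Since x_{17} = x_1 = 7, the sequence is periodic with period 16.

16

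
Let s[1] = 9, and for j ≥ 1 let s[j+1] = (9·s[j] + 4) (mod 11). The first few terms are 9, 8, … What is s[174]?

6

s[1] = 9,  s[2] = 8,  s[3] = 10,  s[4] = 6,  s[5] = 3,  s[6] = 9.
The sequence repeats with period 5.
So s[174] = s[1 + ((174-1) mod 5)] = s[4] = 6.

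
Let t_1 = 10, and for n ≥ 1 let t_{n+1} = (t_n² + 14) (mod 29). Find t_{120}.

Computing terms: t_1 = 10; t_2 = 27; t_3 = 18; t_4 = 19; t_5 = 27.
Since t_5 = t_2 = 27, the sequence is eventually periodic: after a pre-period of length 1 it cycles with period 3.
For n ≥ 2, t_n depends only on (n - 2) mod 3. (120 - 2) mod 3 = 1, so t_{120} = t_3 = 18.

18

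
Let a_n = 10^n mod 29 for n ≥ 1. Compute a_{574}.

28

Computing terms: a_1 = 10,  a_2 = 13,  a_3 = 14,  a_4 = 24,  a_5 = 8,  a_6 = 22,  a_7 = 17,  a_8 = 25,  a_9 = 18,  a_{10} = 6,  a_{11} = 2,  a_{12} = 20,  a_{13} = 26,  a_{14} = 28,  a_{15} = 19,  a_{16} = 16,  a_{17} = 15,  a_{18} = 5,  a_{19} = 21,  a_{20} = 7,  a_{21} = 12,  a_{22} = 4,  a_{23} = 11,  a_{24} = 23,  a_{25} = 27,  a_{26} = 9,  a_{27} = 3,  a_{28} = 1,  a_{29} = 10.
The sequence repeats with period 28.
(574 - 1) mod 28 = 13, so a_{574} = a_{14} = 28.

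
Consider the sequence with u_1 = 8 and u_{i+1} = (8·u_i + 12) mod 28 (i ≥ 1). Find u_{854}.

Listing terms: u_1 = 8; u_2 = 20; u_3 = 4; u_4 = 16; u_5 = 0; u_6 = 12; u_7 = 24; u_8 = 8.
Since u_8 = u_1 = 8, the sequence is periodic with period 7.
(854 - 1) mod 7 = 6, so u_{854} = u_7 = 24.

24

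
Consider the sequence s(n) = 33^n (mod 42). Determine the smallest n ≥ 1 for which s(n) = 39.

2

s(0) = 1; s(1) = 33; s(2) = 39; s(3) = 27; s(4) = 9; s(5) = 3; s(6) = 15; s(7) = 33.
Since s(7) = s(1) = 33, the sequence is eventually periodic: after a pre-period of length 1 it cycles with period 6.
The value 39 first appears (with n ≥ 1) at s(2).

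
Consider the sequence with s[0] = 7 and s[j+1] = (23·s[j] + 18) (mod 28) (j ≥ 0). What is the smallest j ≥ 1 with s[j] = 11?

Computing terms: s[0] = 7,  s[1] = 11,  s[2] = 19,  s[3] = 7.
The sequence repeats with period 3.
The value 11 first appears (with j ≥ 1) at s[1].

1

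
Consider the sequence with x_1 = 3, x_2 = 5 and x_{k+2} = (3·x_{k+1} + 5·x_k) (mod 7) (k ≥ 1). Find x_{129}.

Listing terms: x_1 = 3, x_2 = 5, x_3 = 2, x_4 = 3, x_5 = 5.
Since (x_4, x_5) = (x_1, x_2) = (3, 5) (two consecutive terms determine the rest), the sequence is periodic with period 3.
So x_{129} = x_{1 + ((129-1) mod 3)} = x_3 = 2.

2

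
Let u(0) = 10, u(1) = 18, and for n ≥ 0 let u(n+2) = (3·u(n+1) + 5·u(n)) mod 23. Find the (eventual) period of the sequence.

u(0) = 10,  u(1) = 18,  u(2) = 12,  u(3) = 11,  u(4) = 1,  u(5) = 12,  u(6) = 18,  u(7) = 22,  u(8) = 18,  u(9) = 3,  u(10) = 7,  u(11) = 13,  u(12) = 5,  u(13) = 11,  u(14) = 12,  u(15) = 22,  u(16) = 11,  u(17) = 5,  u(18) = 1,  u(19) = 5,  u(20) = 20,  u(21) = 16,  u(22) = 10,  u(23) = 18.
The sequence repeats with period 22.

22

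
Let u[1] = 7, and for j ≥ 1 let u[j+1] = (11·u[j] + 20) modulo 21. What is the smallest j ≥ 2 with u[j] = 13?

We have u[1] = 7; u[2] = 13; u[3] = 16; u[4] = 7.
The sequence repeats with period 3.
The value 13 first appears (with j ≥ 2) at u[2].

2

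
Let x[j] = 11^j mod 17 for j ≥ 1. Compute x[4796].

13

x[1] = 11,  x[2] = 2,  x[3] = 5,  x[4] = 4,  x[5] = 10,  x[6] = 8,  x[7] = 3,  x[8] = 16,  x[9] = 6,  x[10] = 15,  x[11] = 12,  x[12] = 13,  x[13] = 7,  x[14] = 9,  x[15] = 14,  x[16] = 1,  x[17] = 11.
Since x[17] = x[1] = 11, the sequence is periodic with period 16.
So x[4796] = x[1 + ((4796-1) mod 16)] = x[12] = 13.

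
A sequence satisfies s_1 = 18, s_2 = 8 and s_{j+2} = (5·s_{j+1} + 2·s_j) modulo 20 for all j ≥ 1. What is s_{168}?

4

Listing terms: s_1 = 18,  s_2 = 8,  s_3 = 16,  s_4 = 16,  s_5 = 12,  s_6 = 12,  s_7 = 4,  s_8 = 4,  s_9 = 8,  s_{10} = 8,  s_{11} = 16.
Since (s_{10}, s_{11}) = (s_2, s_3) = (8, 16) (two consecutive terms determine the rest), the sequence is eventually periodic: after a pre-period of length 1 it cycles with period 8.
For j ≥ 2, s_j depends only on (j - 2) mod 8. (168 - 2) mod 8 = 6, so s_{168} = s_8 = 4.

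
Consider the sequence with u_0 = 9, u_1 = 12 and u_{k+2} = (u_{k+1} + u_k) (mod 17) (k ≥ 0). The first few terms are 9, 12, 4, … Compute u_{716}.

9

Listing terms: u_0 = 9,  u_1 = 12,  u_2 = 4,  u_3 = 16,  u_4 = 3,  u_5 = 2,  u_6 = 5,  u_7 = 7,  u_8 = 12,  u_9 = 2,  u_{10} = 14,  u_{11} = 16,  u_{12} = 13,  u_{13} = 12,  u_{14} = 8,  u_{15} = 3,  u_{16} = 11,  u_{17} = 14,  u_{18} = 8,  u_{19} = 5,  u_{20} = 13,  u_{21} = 1,  u_{22} = 14,  u_{23} = 15,  u_{24} = 12,  u_{25} = 10,  u_{26} = 5,  u_{27} = 15,  u_{28} = 3,  u_{29} = 1,  u_{30} = 4,  u_{31} = 5,  u_{32} = 9,  u_{33} = 14,  u_{34} = 6,  u_{35} = 3,  u_{36} = 9,  u_{37} = 12.
The sequence repeats with period 36.
So u_{716} = u_{0 + ((716-0) mod 36)} = u_{32} = 9.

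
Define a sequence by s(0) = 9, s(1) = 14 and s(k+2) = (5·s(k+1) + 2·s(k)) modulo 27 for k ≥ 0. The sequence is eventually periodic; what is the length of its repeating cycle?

9

s(0) = 9, s(1) = 14, s(2) = 7, s(3) = 9, s(4) = 5, s(5) = 16, s(6) = 9, s(7) = 23, s(8) = 25, s(9) = 9, s(10) = 14.
Since (s(9), s(10)) = (s(0), s(1)) = (9, 14) (two consecutive terms determine the rest), the sequence is periodic with period 9.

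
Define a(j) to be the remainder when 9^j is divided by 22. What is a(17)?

15

a(0) = 1, a(1) = 9, a(2) = 15, a(3) = 3, a(4) = 5, a(5) = 1.
Since a(5) = a(0) = 1, the sequence is periodic with period 5.
(17 - 0) mod 5 = 2, so a(17) = a(2) = 15.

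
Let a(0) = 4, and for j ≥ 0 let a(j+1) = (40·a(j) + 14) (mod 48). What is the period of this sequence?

3

Computing terms: a(0) = 4,  a(1) = 30,  a(2) = 14,  a(3) = 46,  a(4) = 30.
Since a(4) = a(1) = 30, the sequence is eventually periodic: after a pre-period of length 1 it cycles with period 3.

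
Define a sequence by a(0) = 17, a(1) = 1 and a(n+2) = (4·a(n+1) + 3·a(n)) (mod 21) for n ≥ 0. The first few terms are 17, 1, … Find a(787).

19

Listing terms: a(0) = 17; a(1) = 1; a(2) = 13; a(3) = 13; a(4) = 7; a(5) = 4; a(6) = 16; a(7) = 13; a(8) = 16; a(9) = 19; a(10) = 19; a(11) = 7; a(12) = 1; a(13) = 4; a(14) = 19; a(15) = 4; a(16) = 10; a(17) = 10; a(18) = 7; a(19) = 16; a(20) = 1; a(21) = 10; a(22) = 1; a(23) = 13.
Since (a(22), a(23)) = (a(1), a(2)) = (1, 13) (two consecutive terms determine the rest), the sequence is eventually periodic: after a pre-period of length 1 it cycles with period 21.
For n ≥ 1, a(n) depends only on (n - 1) mod 21. (787 - 1) mod 21 = 9, so a(787) = a(10) = 19.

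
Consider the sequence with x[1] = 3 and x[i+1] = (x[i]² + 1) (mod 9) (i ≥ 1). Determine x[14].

8

Listing terms: x[1] = 3; x[2] = 1; x[3] = 2; x[4] = 5; x[5] = 8; x[6] = 2.
Since x[6] = x[3] = 2, the sequence is eventually periodic: after a pre-period of length 2 it cycles with period 3.
For i ≥ 3, x[i] depends only on (i - 3) mod 3. (14 - 3) mod 3 = 2, so x[14] = x[5] = 8.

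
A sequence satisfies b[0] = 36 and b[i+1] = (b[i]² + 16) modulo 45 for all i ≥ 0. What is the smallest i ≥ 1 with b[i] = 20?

2

We have b[0] = 36, b[1] = 7, b[2] = 20, b[3] = 11, b[4] = 2, b[5] = 20.
Since b[5] = b[2] = 20, the sequence is eventually periodic: after a pre-period of length 2 it cycles with period 3.
The value 20 first appears (with i ≥ 1) at b[2].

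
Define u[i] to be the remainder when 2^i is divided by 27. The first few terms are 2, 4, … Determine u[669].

8

We have u[1] = 2, u[2] = 4, u[3] = 8, u[4] = 16, u[5] = 5, u[6] = 10, u[7] = 20, u[8] = 13, u[9] = 26, u[10] = 25, u[11] = 23, u[12] = 19, u[13] = 11, u[14] = 22, u[15] = 17, u[16] = 7, u[17] = 14, u[18] = 1, u[19] = 2.
The sequence repeats with period 18.
So u[669] = u[1 + ((669-1) mod 18)] = u[3] = 8.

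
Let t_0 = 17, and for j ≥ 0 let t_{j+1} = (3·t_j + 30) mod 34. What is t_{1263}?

Listing terms: t_0 = 17, t_1 = 13, t_2 = 1, t_3 = 33, t_4 = 27, t_5 = 9, t_6 = 23, t_7 = 31, t_8 = 21, t_9 = 25, t_{10} = 3, t_{11} = 5, t_{12} = 11, t_{13} = 29, t_{14} = 15, t_{15} = 7, t_{16} = 17.
Since t_{16} = t_0 = 17, the sequence is periodic with period 16.
(1263 - 0) mod 16 = 15, so t_{1263} = t_{15} = 7.

7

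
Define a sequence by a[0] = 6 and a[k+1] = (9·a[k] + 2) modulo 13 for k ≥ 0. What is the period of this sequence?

Computing terms: a[0] = 6,  a[1] = 4,  a[2] = 12,  a[3] = 6.
The sequence repeats with period 3.

3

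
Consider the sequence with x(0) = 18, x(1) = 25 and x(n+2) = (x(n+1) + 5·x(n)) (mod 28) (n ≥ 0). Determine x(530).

27

We have x(0) = 18, x(1) = 25, x(2) = 3, x(3) = 16, x(4) = 3, x(5) = 27, x(6) = 14, x(7) = 9, x(8) = 23, x(9) = 12, x(10) = 15, x(11) = 19, x(12) = 10, x(13) = 21, x(14) = 15, x(15) = 8, x(16) = 27, x(17) = 11, x(18) = 6, x(19) = 5, x(20) = 7, x(21) = 4, x(22) = 11, x(23) = 3, x(24) = 2, x(25) = 17, x(26) = 27, x(27) = 0, x(28) = 23, x(29) = 23, x(30) = 26, x(31) = 1, x(32) = 19, x(33) = 24, x(34) = 7, x(35) = 15, x(36) = 22, x(37) = 13, x(38) = 11, x(39) = 20, x(40) = 19, x(41) = 7, x(42) = 18, x(43) = 25.
Since (x(42), x(43)) = (x(0), x(1)) = (18, 25) (two consecutive terms determine the rest), the sequence is periodic with period 42.
So x(530) = x(0 + ((530-0) mod 42)) = x(26) = 27.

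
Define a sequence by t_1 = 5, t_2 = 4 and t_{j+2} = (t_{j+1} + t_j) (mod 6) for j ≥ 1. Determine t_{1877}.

4

Computing terms: t_1 = 5,  t_2 = 4,  t_3 = 3,  t_4 = 1,  t_5 = 4,  t_6 = 5,  t_7 = 3,  t_8 = 2,  t_9 = 5,  t_{10} = 1,  t_{11} = 0,  t_{12} = 1,  t_{13} = 1,  t_{14} = 2,  t_{15} = 3,  t_{16} = 5,  t_{17} = 2,  t_{18} = 1,  t_{19} = 3,  t_{20} = 4,  t_{21} = 1,  t_{22} = 5,  t_{23} = 0,  t_{24} = 5,  t_{25} = 5,  t_{26} = 4.
Since (t_{25}, t_{26}) = (t_1, t_2) = (5, 4) (two consecutive terms determine the rest), the sequence is periodic with period 24.
(1877 - 1) mod 24 = 4, so t_{1877} = t_5 = 4.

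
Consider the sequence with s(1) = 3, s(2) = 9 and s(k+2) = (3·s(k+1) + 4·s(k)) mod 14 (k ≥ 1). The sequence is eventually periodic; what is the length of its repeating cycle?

Listing terms: s(1) = 3,  s(2) = 9,  s(3) = 11,  s(4) = 13,  s(5) = 13,  s(6) = 7,  s(7) = 3,  s(8) = 9.
Since (s(7), s(8)) = (s(1), s(2)) = (3, 9) (two consecutive terms determine the rest), the sequence is periodic with period 6.

6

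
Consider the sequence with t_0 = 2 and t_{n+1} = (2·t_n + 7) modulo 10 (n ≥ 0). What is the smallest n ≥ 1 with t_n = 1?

1

t_0 = 2,  t_1 = 1,  t_2 = 9,  t_3 = 5,  t_4 = 7,  t_5 = 1.
Since t_5 = t_1 = 1, the sequence is eventually periodic: after a pre-period of length 1 it cycles with period 4.
The value 1 first appears (with n ≥ 1) at t_1.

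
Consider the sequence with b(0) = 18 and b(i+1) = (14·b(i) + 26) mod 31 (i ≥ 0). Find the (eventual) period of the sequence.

15

Computing terms: b(0) = 18, b(1) = 30, b(2) = 12, b(3) = 8, b(4) = 14, b(5) = 5, b(6) = 3, b(7) = 6, b(8) = 17, b(9) = 16, b(10) = 2, b(11) = 23, b(12) = 7, b(13) = 0, b(14) = 26, b(15) = 18.
Since b(15) = b(0) = 18, the sequence is periodic with period 15.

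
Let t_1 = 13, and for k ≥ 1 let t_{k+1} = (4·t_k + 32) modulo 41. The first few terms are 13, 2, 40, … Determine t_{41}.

Computing terms: t_1 = 13, t_2 = 2, t_3 = 40, t_4 = 28, t_5 = 21, t_6 = 34, t_7 = 4, t_8 = 7, t_9 = 19, t_{10} = 26, t_{11} = 13.
Since t_{11} = t_1 = 13, the sequence is periodic with period 10.
(41 - 1) mod 10 = 0, so t_{41} = t_1 = 13.

13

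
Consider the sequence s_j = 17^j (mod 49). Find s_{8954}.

We have s_1 = 17; s_2 = 44; s_3 = 13; s_4 = 25; s_5 = 33; s_6 = 22; s_7 = 31; s_8 = 37; s_9 = 41; s_{10} = 11; s_{11} = 40; s_{12} = 43; s_{13} = 45; s_{14} = 30; s_{15} = 20; s_{16} = 46; s_{17} = 47; s_{18} = 15; s_{19} = 10; s_{20} = 23; s_{21} = 48; s_{22} = 32; s_{23} = 5; s_{24} = 36; s_{25} = 24; s_{26} = 16; s_{27} = 27; s_{28} = 18; s_{29} = 12; s_{30} = 8; s_{31} = 38; s_{32} = 9; s_{33} = 6; s_{34} = 4; s_{35} = 19; s_{36} = 29; s_{37} = 3; s_{38} = 2; s_{39} = 34; s_{40} = 39; s_{41} = 26; s_{42} = 1; s_{43} = 17.
Since s_{43} = s_1 = 17, the sequence is periodic with period 42.
(8954 - 1) mod 42 = 7, so s_{8954} = s_8 = 37.

37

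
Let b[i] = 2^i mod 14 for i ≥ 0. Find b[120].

8

Computing terms: b[0] = 1; b[1] = 2; b[2] = 4; b[3] = 8; b[4] = 2.
Since b[4] = b[1] = 2, the sequence is eventually periodic: after a pre-period of length 1 it cycles with period 3.
For i ≥ 1, b[i] depends only on (i - 1) mod 3. (120 - 1) mod 3 = 2, so b[120] = b[3] = 8.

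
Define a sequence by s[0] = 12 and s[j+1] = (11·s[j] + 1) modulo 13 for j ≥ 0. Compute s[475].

2

Computing terms: s[0] = 12,  s[1] = 3,  s[2] = 8,  s[3] = 11,  s[4] = 5,  s[5] = 4,  s[6] = 6,  s[7] = 2,  s[8] = 10,  s[9] = 7,  s[10] = 0,  s[11] = 1,  s[12] = 12.
Since s[12] = s[0] = 12, the sequence is periodic with period 12.
(475 - 0) mod 12 = 7, so s[475] = s[7] = 2.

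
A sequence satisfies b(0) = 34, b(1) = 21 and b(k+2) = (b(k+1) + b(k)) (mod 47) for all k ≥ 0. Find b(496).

13

We have b(0) = 34, b(1) = 21, b(2) = 8, b(3) = 29, b(4) = 37, b(5) = 19, b(6) = 9, b(7) = 28, b(8) = 37, b(9) = 18, b(10) = 8, b(11) = 26, b(12) = 34, b(13) = 13, b(14) = 0, b(15) = 13, b(16) = 13, b(17) = 26, b(18) = 39, b(19) = 18, b(20) = 10, b(21) = 28, b(22) = 38, b(23) = 19, b(24) = 10, b(25) = 29, b(26) = 39, b(27) = 21, b(28) = 13, b(29) = 34, b(30) = 0, b(31) = 34, b(32) = 34, b(33) = 21.
Since (b(32), b(33)) = (b(0), b(1)) = (34, 21) (two consecutive terms determine the rest), the sequence is periodic with period 32.
(496 - 0) mod 32 = 16, so b(496) = b(16) = 13.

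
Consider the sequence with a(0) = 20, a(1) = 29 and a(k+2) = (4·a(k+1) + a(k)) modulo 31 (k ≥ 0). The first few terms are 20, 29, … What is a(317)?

14

a(0) = 20; a(1) = 29; a(2) = 12; a(3) = 15; a(4) = 10; a(5) = 24; a(6) = 13; a(7) = 14; a(8) = 7; a(9) = 11; a(10) = 20; a(11) = 29.
The sequence repeats with period 10.
(317 - 0) mod 10 = 7, so a(317) = a(7) = 14.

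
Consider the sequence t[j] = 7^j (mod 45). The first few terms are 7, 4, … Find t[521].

Computing terms: t[1] = 7; t[2] = 4; t[3] = 28; t[4] = 16; t[5] = 22; t[6] = 19; t[7] = 43; t[8] = 31; t[9] = 37; t[10] = 34; t[11] = 13; t[12] = 1; t[13] = 7.
Since t[13] = t[1] = 7, the sequence is periodic with period 12.
(521 - 1) mod 12 = 4, so t[521] = t[5] = 22.

22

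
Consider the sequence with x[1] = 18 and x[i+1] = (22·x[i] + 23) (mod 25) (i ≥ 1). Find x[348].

15

Listing terms: x[1] = 18, x[2] = 19, x[3] = 16, x[4] = 0, x[5] = 23, x[6] = 4, x[7] = 11, x[8] = 15, x[9] = 3, x[10] = 14, x[11] = 6, x[12] = 5, x[13] = 8, x[14] = 24, x[15] = 1, x[16] = 20, x[17] = 13, x[18] = 9, x[19] = 21, x[20] = 10, x[21] = 18.
Since x[21] = x[1] = 18, the sequence is periodic with period 20.
(348 - 1) mod 20 = 7, so x[348] = x[8] = 15.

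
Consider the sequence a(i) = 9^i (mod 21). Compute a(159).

15

a(0) = 1,  a(1) = 9,  a(2) = 18,  a(3) = 15,  a(4) = 9.
Since a(4) = a(1) = 9, the sequence is eventually periodic: after a pre-period of length 1 it cycles with period 3.
For i ≥ 1, a(i) depends only on (i - 1) mod 3. (159 - 1) mod 3 = 2, so a(159) = a(3) = 15.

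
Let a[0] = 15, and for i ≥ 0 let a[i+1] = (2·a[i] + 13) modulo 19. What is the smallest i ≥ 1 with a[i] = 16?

9

a[0] = 15,  a[1] = 5,  a[2] = 4,  a[3] = 2,  a[4] = 17,  a[5] = 9,  a[6] = 12,  a[7] = 18,  a[8] = 11,  a[9] = 16,  a[10] = 7,  a[11] = 8,  a[12] = 10,  a[13] = 14,  a[14] = 3,  a[15] = 0,  a[16] = 13,  a[17] = 1,  a[18] = 15.
Since a[18] = a[0] = 15, the sequence is periodic with period 18.
The value 16 first appears (with i ≥ 1) at a[9].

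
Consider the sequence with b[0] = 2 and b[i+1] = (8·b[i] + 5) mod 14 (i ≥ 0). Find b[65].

b[0] = 2, b[1] = 7, b[2] = 5, b[3] = 3, b[4] = 1, b[5] = 13, b[6] = 11, b[7] = 9, b[8] = 7.
Since b[8] = b[1] = 7, the sequence is eventually periodic: after a pre-period of length 1 it cycles with period 7.
For i ≥ 1, b[i] depends only on (i - 1) mod 7. (65 - 1) mod 7 = 1, so b[65] = b[2] = 5.

5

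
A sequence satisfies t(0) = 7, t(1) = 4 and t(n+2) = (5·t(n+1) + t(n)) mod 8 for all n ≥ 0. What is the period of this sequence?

Listing terms: t(0) = 7, t(1) = 4, t(2) = 3, t(3) = 3, t(4) = 2, t(5) = 5, t(6) = 3, t(7) = 4, t(8) = 7, t(9) = 7, t(10) = 2, t(11) = 1, t(12) = 7, t(13) = 4.
The sequence repeats with period 12.

12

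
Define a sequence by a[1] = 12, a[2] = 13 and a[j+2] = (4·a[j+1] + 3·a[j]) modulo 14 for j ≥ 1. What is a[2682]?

a[1] = 12,  a[2] = 13,  a[3] = 4,  a[4] = 13,  a[5] = 8,  a[6] = 1,  a[7] = 0,  a[8] = 3,  a[9] = 12,  a[10] = 1,  a[11] = 12,  a[12] = 9,  a[13] = 2,  a[14] = 7,  a[15] = 6,  a[16] = 3,  a[17] = 2,  a[18] = 3,  a[19] = 4,  a[20] = 11,  a[21] = 0,  a[22] = 5,  a[23] = 6,  a[24] = 11,  a[25] = 6,  a[26] = 1,  a[27] = 8,  a[28] = 7,  a[29] = 10,  a[30] = 5,  a[31] = 8,  a[32] = 5,  a[33] = 2,  a[34] = 9,  a[35] = 0,  a[36] = 13,  a[37] = 10,  a[38] = 9,  a[39] = 10,  a[40] = 11,  a[41] = 4,  a[42] = 7,  a[43] = 12,  a[44] = 13.
The sequence repeats with period 42.
(2682 - 1) mod 42 = 35, so a[2682] = a[36] = 13.

13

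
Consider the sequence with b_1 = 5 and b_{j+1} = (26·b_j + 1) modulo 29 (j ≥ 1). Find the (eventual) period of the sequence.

28

Computing terms: b_1 = 5,  b_2 = 15,  b_3 = 14,  b_4 = 17,  b_5 = 8,  b_6 = 6,  b_7 = 12,  b_8 = 23,  b_9 = 19,  b_{10} = 2,  b_{11} = 24,  b_{12} = 16,  b_{13} = 11,  b_{14} = 26,  b_{15} = 10,  b_{16} = 0,  b_{17} = 1,  b_{18} = 27,  b_{19} = 7,  b_{20} = 9,  b_{21} = 3,  b_{22} = 21,  b_{23} = 25,  b_{24} = 13,  b_{25} = 20,  b_{26} = 28,  b_{27} = 4,  b_{28} = 18,  b_{29} = 5.
The sequence repeats with period 28.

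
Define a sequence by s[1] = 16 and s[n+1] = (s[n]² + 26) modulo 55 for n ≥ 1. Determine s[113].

2

Computing terms: s[1] = 16, s[2] = 7, s[3] = 20, s[4] = 41, s[5] = 2, s[6] = 30, s[7] = 46, s[8] = 52, s[9] = 35, s[10] = 41.
Since s[10] = s[4] = 41, the sequence is eventually periodic: after a pre-period of length 3 it cycles with period 6.
For n ≥ 4, s[n] depends only on (n - 4) mod 6. (113 - 4) mod 6 = 1, so s[113] = s[5] = 2.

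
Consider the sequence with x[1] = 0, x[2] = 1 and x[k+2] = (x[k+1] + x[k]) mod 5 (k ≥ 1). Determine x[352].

4

Listing terms: x[1] = 0; x[2] = 1; x[3] = 1; x[4] = 2; x[5] = 3; x[6] = 0; x[7] = 3; x[8] = 3; x[9] = 1; x[10] = 4; x[11] = 0; x[12] = 4; x[13] = 4; x[14] = 3; x[15] = 2; x[16] = 0; x[17] = 2; x[18] = 2; x[19] = 4; x[20] = 1; x[21] = 0; x[22] = 1.
The sequence repeats with period 20.
So x[352] = x[1 + ((352-1) mod 20)] = x[12] = 4.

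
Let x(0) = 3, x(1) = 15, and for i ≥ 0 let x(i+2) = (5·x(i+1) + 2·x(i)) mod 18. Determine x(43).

15

Listing terms: x(0) = 3,  x(1) = 15,  x(2) = 9,  x(3) = 3,  x(4) = 15.
Since (x(3), x(4)) = (x(0), x(1)) = (3, 15) (two consecutive terms determine the rest), the sequence is periodic with period 3.
So x(43) = x(0 + ((43-0) mod 3)) = x(1) = 15.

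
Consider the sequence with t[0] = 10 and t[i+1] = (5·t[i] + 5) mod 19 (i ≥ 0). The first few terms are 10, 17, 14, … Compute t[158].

5

We have t[0] = 10; t[1] = 17; t[2] = 14; t[3] = 18; t[4] = 0; t[5] = 5; t[6] = 11; t[7] = 3; t[8] = 1; t[9] = 10.
The sequence repeats with period 9.
So t[158] = t[0 + ((158-0) mod 9)] = t[5] = 5.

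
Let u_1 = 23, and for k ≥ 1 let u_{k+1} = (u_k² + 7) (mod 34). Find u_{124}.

16

Listing terms: u_1 = 23; u_2 = 26; u_3 = 3; u_4 = 16; u_5 = 25; u_6 = 20; u_7 = 33; u_8 = 8; u_9 = 3.
Since u_9 = u_3 = 3, the sequence is eventually periodic: after a pre-period of length 2 it cycles with period 6.
For k ≥ 3, u_k depends only on (k - 3) mod 6. (124 - 3) mod 6 = 1, so u_{124} = u_4 = 16.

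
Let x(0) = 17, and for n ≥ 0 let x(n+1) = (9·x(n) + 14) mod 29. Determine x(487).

12

Computing terms: x(0) = 17, x(1) = 22, x(2) = 9, x(3) = 8, x(4) = 28, x(5) = 5, x(6) = 1, x(7) = 23, x(8) = 18, x(9) = 2, x(10) = 3, x(11) = 12, x(12) = 6, x(13) = 10, x(14) = 17.
Since x(14) = x(0) = 17, the sequence is periodic with period 14.
So x(487) = x(0 + ((487-0) mod 14)) = x(11) = 12.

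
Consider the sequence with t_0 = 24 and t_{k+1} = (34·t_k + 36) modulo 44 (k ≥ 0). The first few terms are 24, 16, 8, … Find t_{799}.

12

Computing terms: t_0 = 24, t_1 = 16, t_2 = 8, t_3 = 0, t_4 = 36, t_5 = 28, t_6 = 20, t_7 = 12, t_8 = 4, t_9 = 40, t_{10} = 32, t_{11} = 24.
Since t_{11} = t_0 = 24, the sequence is periodic with period 11.
(799 - 0) mod 11 = 7, so t_{799} = t_7 = 12.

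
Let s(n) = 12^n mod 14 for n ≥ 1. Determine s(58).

Computing terms: s(1) = 12,  s(2) = 4,  s(3) = 6,  s(4) = 2,  s(5) = 10,  s(6) = 8,  s(7) = 12.
The sequence repeats with period 6.
So s(58) = s(1 + ((58-1) mod 6)) = s(4) = 2.

2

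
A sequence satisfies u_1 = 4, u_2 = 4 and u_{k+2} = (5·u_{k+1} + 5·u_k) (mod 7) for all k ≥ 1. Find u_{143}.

4

Listing terms: u_1 = 4,  u_2 = 4,  u_3 = 5,  u_4 = 3,  u_5 = 5,  u_6 = 5,  u_7 = 1,  u_8 = 2,  u_9 = 1,  u_{10} = 1,  u_{11} = 3,  u_{12} = 6,  u_{13} = 3,  u_{14} = 3,  u_{15} = 2,  u_{16} = 4,  u_{17} = 2,  u_{18} = 2,  u_{19} = 6,  u_{20} = 5,  u_{21} = 6,  u_{22} = 6,  u_{23} = 4,  u_{24} = 1,  u_{25} = 4,  u_{26} = 4.
The sequence repeats with period 24.
So u_{143} = u_{1 + ((143-1) mod 24)} = u_{23} = 4.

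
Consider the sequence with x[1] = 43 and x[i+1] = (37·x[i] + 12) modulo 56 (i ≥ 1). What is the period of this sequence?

We have x[1] = 43, x[2] = 35, x[3] = 19, x[4] = 43.
Since x[4] = x[1] = 43, the sequence is periodic with period 3.

3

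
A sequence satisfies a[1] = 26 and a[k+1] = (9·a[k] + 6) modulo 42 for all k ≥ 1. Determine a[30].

24

We have a[1] = 26; a[2] = 30; a[3] = 24; a[4] = 12; a[5] = 30.
Since a[5] = a[2] = 30, the sequence is eventually periodic: after a pre-period of length 1 it cycles with period 3.
For k ≥ 2, a[k] depends only on (k - 2) mod 3. (30 - 2) mod 3 = 1, so a[30] = a[3] = 24.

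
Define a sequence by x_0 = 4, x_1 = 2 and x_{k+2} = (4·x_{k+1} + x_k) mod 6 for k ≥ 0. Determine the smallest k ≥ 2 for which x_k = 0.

Computing terms: x_0 = 4, x_1 = 2, x_2 = 0, x_3 = 2, x_4 = 2, x_5 = 4, x_6 = 0, x_7 = 4, x_8 = 4, x_9 = 2.
The sequence repeats with period 8.
The value 0 first appears (with k ≥ 2) at x_2.

2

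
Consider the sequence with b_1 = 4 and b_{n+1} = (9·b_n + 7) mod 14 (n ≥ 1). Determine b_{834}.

9

Computing terms: b_1 = 4,  b_2 = 1,  b_3 = 2,  b_4 = 11,  b_5 = 8,  b_6 = 9,  b_7 = 4.
The sequence repeats with period 6.
So b_{834} = b_{1 + ((834-1) mod 6)} = b_6 = 9.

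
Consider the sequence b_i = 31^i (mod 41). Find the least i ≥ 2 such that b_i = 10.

6

b_1 = 31, b_2 = 18, b_3 = 25, b_4 = 37, b_5 = 40, b_6 = 10, b_7 = 23, b_8 = 16, b_9 = 4, b_{10} = 1, b_{11} = 31.
The sequence repeats with period 10.
The value 10 first appears (with i ≥ 2) at b_6.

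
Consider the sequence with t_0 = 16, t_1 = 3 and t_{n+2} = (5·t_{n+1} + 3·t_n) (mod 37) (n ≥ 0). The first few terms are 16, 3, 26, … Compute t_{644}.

Listing terms: t_0 = 16; t_1 = 3; t_2 = 26; t_3 = 28; t_4 = 33; t_5 = 27; t_6 = 12; t_7 = 30; t_8 = 1; t_9 = 21; t_{10} = 34; t_{11} = 11; t_{12} = 9; t_{13} = 4; t_{14} = 10; t_{15} = 25; t_{16} = 7; t_{17} = 36; t_{18} = 16; t_{19} = 3.
Since (t_{18}, t_{19}) = (t_0, t_1) = (16, 3) (two consecutive terms determine the rest), the sequence is periodic with period 18.
So t_{644} = t_{0 + ((644-0) mod 18)} = t_{14} = 10.

10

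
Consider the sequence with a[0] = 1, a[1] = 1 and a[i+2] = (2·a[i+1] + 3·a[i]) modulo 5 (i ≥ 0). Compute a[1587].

Listing terms: a[0] = 1,  a[1] = 1,  a[2] = 0,  a[3] = 3,  a[4] = 1,  a[5] = 1.
The sequence repeats with period 4.
So a[1587] = a[0 + ((1587-0) mod 4)] = a[3] = 3.

3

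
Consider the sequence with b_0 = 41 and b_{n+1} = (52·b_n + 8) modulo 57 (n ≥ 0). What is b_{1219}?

Listing terms: b_0 = 41; b_1 = 31; b_2 = 24; b_3 = 2; b_4 = 55; b_5 = 18; b_6 = 32; b_7 = 19; b_8 = 27; b_9 = 44; b_{10} = 16; b_{11} = 42; b_{12} = 26; b_{13} = 49; b_{14} = 48; b_{15} = 53; b_{16} = 28; b_{17} = 39; b_{18} = 41.
Since b_{18} = b_0 = 41, the sequence is periodic with period 18.
(1219 - 0) mod 18 = 13, so b_{1219} = b_{13} = 49.

49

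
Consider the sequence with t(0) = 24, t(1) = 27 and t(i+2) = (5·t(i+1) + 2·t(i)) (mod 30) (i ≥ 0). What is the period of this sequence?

8

Listing terms: t(0) = 24, t(1) = 27, t(2) = 3, t(3) = 9, t(4) = 21, t(5) = 3, t(6) = 27, t(7) = 21, t(8) = 9, t(9) = 27, t(10) = 3.
Since (t(9), t(10)) = (t(1), t(2)) = (27, 3) (two consecutive terms determine the rest), the sequence is eventually periodic: after a pre-period of length 1 it cycles with period 8.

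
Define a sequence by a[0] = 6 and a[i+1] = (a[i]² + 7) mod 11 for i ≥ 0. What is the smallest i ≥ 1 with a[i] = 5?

3

Computing terms: a[0] = 6,  a[1] = 10,  a[2] = 8,  a[3] = 5,  a[4] = 10.
Since a[4] = a[1] = 10, the sequence is eventually periodic: after a pre-period of length 1 it cycles with period 3.
The value 5 first appears (with i ≥ 1) at a[3].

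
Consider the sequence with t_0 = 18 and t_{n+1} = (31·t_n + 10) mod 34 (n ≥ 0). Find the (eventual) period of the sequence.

16

t_0 = 18; t_1 = 24; t_2 = 6; t_3 = 26; t_4 = 0; t_5 = 10; t_6 = 14; t_7 = 2; t_8 = 4; t_9 = 32; t_{10} = 16; t_{11} = 30; t_{12} = 22; t_{13} = 12; t_{14} = 8; t_{15} = 20; t_{16} = 18.
Since t_{16} = t_0 = 18, the sequence is periodic with period 16.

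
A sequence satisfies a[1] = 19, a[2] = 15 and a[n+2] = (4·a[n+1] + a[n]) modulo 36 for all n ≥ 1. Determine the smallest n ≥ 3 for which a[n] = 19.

9

a[1] = 19, a[2] = 15, a[3] = 7, a[4] = 7, a[5] = 35, a[6] = 3, a[7] = 11, a[8] = 11, a[9] = 19, a[10] = 15.
The sequence repeats with period 8.
The value 19 next appears (with n ≥ 3) at a[9].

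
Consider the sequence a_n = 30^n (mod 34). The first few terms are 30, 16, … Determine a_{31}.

4

We have a_1 = 30,  a_2 = 16,  a_3 = 4,  a_4 = 18,  a_5 = 30.
The sequence repeats with period 4.
So a_{31} = a_{1 + ((31-1) mod 4)} = a_3 = 4.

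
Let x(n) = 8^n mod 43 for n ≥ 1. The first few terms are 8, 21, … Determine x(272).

We have x(1) = 8,  x(2) = 21,  x(3) = 39,  x(4) = 11,  x(5) = 2,  x(6) = 16,  x(7) = 42,  x(8) = 35,  x(9) = 22,  x(10) = 4,  x(11) = 32,  x(12) = 41,  x(13) = 27,  x(14) = 1,  x(15) = 8.
The sequence repeats with period 14.
(272 - 1) mod 14 = 5, so x(272) = x(6) = 16.

16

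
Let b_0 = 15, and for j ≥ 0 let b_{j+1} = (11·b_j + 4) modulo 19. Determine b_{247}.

17

We have b_0 = 15,  b_1 = 17,  b_2 = 1,  b_3 = 15.
Since b_3 = b_0 = 15, the sequence is periodic with period 3.
(247 - 0) mod 3 = 1, so b_{247} = b_1 = 17.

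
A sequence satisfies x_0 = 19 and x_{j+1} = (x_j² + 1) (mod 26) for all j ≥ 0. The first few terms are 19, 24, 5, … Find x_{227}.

0

We have x_0 = 19,  x_1 = 24,  x_2 = 5,  x_3 = 0,  x_4 = 1,  x_5 = 2,  x_6 = 5.
Since x_6 = x_2 = 5, the sequence is eventually periodic: after a pre-period of length 2 it cycles with period 4.
For j ≥ 2, x_j depends only on (j - 2) mod 4. (227 - 2) mod 4 = 1, so x_{227} = x_3 = 0.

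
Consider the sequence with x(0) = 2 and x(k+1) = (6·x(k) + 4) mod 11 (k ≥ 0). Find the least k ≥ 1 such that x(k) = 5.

1

Computing terms: x(0) = 2; x(1) = 5; x(2) = 1; x(3) = 10; x(4) = 9; x(5) = 3; x(6) = 0; x(7) = 4; x(8) = 6; x(9) = 7; x(10) = 2.
Since x(10) = x(0) = 2, the sequence is periodic with period 10.
The value 5 first appears (with k ≥ 1) at x(1).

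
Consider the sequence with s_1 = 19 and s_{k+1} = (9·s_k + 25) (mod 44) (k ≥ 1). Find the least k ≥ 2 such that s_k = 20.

2

We have s_1 = 19,  s_2 = 20,  s_3 = 29,  s_4 = 22,  s_5 = 3,  s_6 = 8,  s_7 = 9,  s_8 = 18,  s_9 = 11,  s_{10} = 36,  s_{11} = 41,  s_{12} = 42,  s_{13} = 7,  s_{14} = 0,  s_{15} = 25,  s_{16} = 30,  s_{17} = 31,  s_{18} = 40,  s_{19} = 33,  s_{20} = 14,  s_{21} = 19.
Since s_{21} = s_1 = 19, the sequence is periodic with period 20.
The value 20 first appears (with k ≥ 2) at s_2.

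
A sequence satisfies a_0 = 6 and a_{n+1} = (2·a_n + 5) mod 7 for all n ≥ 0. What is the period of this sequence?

3

a_0 = 6,  a_1 = 3,  a_2 = 4,  a_3 = 6.
The sequence repeats with period 3.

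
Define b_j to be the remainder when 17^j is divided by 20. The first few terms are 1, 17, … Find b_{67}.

13

Computing terms: b_0 = 1,  b_1 = 17,  b_2 = 9,  b_3 = 13,  b_4 = 1.
Since b_4 = b_0 = 1, the sequence is periodic with period 4.
So b_{67} = b_{0 + ((67-0) mod 4)} = b_3 = 13.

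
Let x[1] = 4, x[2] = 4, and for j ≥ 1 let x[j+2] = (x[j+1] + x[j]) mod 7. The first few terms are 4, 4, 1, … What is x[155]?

6

Listing terms: x[1] = 4, x[2] = 4, x[3] = 1, x[4] = 5, x[5] = 6, x[6] = 4, x[7] = 3, x[8] = 0, x[9] = 3, x[10] = 3, x[11] = 6, x[12] = 2, x[13] = 1, x[14] = 3, x[15] = 4, x[16] = 0, x[17] = 4, x[18] = 4.
The sequence repeats with period 16.
So x[155] = x[1 + ((155-1) mod 16)] = x[11] = 6.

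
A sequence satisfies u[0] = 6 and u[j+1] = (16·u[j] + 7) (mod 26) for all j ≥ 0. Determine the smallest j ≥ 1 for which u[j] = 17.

Computing terms: u[0] = 6; u[1] = 25; u[2] = 17; u[3] = 19; u[4] = 25.
Since u[4] = u[1] = 25, the sequence is eventually periodic: after a pre-period of length 1 it cycles with period 3.
The value 17 first appears (with j ≥ 1) at u[2].

2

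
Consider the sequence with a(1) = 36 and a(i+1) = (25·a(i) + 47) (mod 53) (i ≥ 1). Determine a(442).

25

Computing terms: a(1) = 36; a(2) = 46; a(3) = 31; a(4) = 27; a(5) = 33; a(6) = 24; a(7) = 11; a(8) = 4; a(9) = 41; a(10) = 12; a(11) = 29; a(12) = 30; a(13) = 2; a(14) = 44; a(15) = 34; a(16) = 49; a(17) = 0; a(18) = 47; a(19) = 3; a(20) = 16; a(21) = 23; a(22) = 39; a(23) = 15; a(24) = 51; a(25) = 50; a(26) = 25; a(27) = 36.
The sequence repeats with period 26.
(442 - 1) mod 26 = 25, so a(442) = a(26) = 25.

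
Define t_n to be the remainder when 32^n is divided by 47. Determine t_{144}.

Listing terms: t_0 = 1, t_1 = 32, t_2 = 37, t_3 = 9, t_4 = 6, t_5 = 4, t_6 = 34, t_7 = 7, t_8 = 36, t_9 = 24, t_{10} = 16, t_{11} = 42, t_{12} = 28, t_{13} = 3, t_{14} = 2, t_{15} = 17, t_{16} = 27, t_{17} = 18, t_{18} = 12, t_{19} = 8, t_{20} = 21, t_{21} = 14, t_{22} = 25, t_{23} = 1.
Since t_{23} = t_0 = 1, the sequence is periodic with period 23.
(144 - 0) mod 23 = 6, so t_{144} = t_6 = 34.

34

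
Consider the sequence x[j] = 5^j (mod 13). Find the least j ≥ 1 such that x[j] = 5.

Computing terms: x[0] = 1, x[1] = 5, x[2] = 12, x[3] = 8, x[4] = 1.
Since x[4] = x[0] = 1, the sequence is periodic with period 4.
The value 5 first appears (with j ≥ 1) at x[1].

1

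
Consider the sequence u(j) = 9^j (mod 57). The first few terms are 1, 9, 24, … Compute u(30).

We have u(0) = 1,  u(1) = 9,  u(2) = 24,  u(3) = 45,  u(4) = 6,  u(5) = 54,  u(6) = 30,  u(7) = 42,  u(8) = 36,  u(9) = 39,  u(10) = 9.
Since u(10) = u(1) = 9, the sequence is eventually periodic: after a pre-period of length 1 it cycles with period 9.
For j ≥ 1, u(j) depends only on (j - 1) mod 9. (30 - 1) mod 9 = 2, so u(30) = u(3) = 45.

45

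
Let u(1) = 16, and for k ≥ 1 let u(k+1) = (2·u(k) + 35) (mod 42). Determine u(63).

1

Computing terms: u(1) = 16, u(2) = 25, u(3) = 1, u(4) = 37, u(5) = 25.
Since u(5) = u(2) = 25, the sequence is eventually periodic: after a pre-period of length 1 it cycles with period 3.
For k ≥ 2, u(k) depends only on (k - 2) mod 3. (63 - 2) mod 3 = 1, so u(63) = u(3) = 1.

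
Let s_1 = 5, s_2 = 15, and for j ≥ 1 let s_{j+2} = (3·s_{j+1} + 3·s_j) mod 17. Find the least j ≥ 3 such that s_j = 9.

We have s_1 = 5,  s_2 = 15,  s_3 = 9,  s_4 = 4,  s_5 = 5,  s_6 = 10,  s_7 = 11,  s_8 = 12,  s_9 = 1,  s_{10} = 5,  s_{11} = 1,  s_{12} = 1,  s_{13} = 6,  s_{14} = 4,  s_{15} = 13,  s_{16} = 0,  s_{17} = 5,  s_{18} = 15.
The sequence repeats with period 16.
The value 9 first appears (with j ≥ 3) at s_3.

3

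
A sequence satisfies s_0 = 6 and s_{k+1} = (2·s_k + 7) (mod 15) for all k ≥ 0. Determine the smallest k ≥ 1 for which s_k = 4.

1

s_0 = 6,  s_1 = 4,  s_2 = 0,  s_3 = 7,  s_4 = 6.
The sequence repeats with period 4.
The value 4 first appears (with k ≥ 1) at s_1.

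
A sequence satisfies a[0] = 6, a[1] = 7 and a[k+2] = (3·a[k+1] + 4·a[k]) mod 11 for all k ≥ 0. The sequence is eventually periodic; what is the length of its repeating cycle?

Listing terms: a[0] = 6, a[1] = 7, a[2] = 1, a[3] = 9, a[4] = 9, a[5] = 8, a[6] = 5, a[7] = 3, a[8] = 7, a[9] = 0, a[10] = 6, a[11] = 7.
Since (a[10], a[11]) = (a[0], a[1]) = (6, 7) (two consecutive terms determine the rest), the sequence is periodic with period 10.

10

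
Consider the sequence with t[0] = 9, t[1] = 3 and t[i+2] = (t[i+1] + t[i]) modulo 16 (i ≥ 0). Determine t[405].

Listing terms: t[0] = 9, t[1] = 3, t[2] = 12, t[3] = 15, t[4] = 11, t[5] = 10, t[6] = 5, t[7] = 15, t[8] = 4, t[9] = 3, t[10] = 7, t[11] = 10, t[12] = 1, t[13] = 11, t[14] = 12, t[15] = 7, t[16] = 3, t[17] = 10, t[18] = 13, t[19] = 7, t[20] = 4, t[21] = 11, t[22] = 15, t[23] = 10, t[24] = 9, t[25] = 3.
Since (t[24], t[25]) = (t[0], t[1]) = (9, 3) (two consecutive terms determine the rest), the sequence is periodic with period 24.
So t[405] = t[0 + ((405-0) mod 24)] = t[21] = 11.

11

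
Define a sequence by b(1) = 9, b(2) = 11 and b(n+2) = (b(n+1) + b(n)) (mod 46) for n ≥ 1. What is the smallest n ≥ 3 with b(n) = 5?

5

We have b(1) = 9, b(2) = 11, b(3) = 20, b(4) = 31, b(5) = 5, b(6) = 36, b(7) = 41, b(8) = 31, b(9) = 26, b(10) = 11, b(11) = 37, b(12) = 2, b(13) = 39, b(14) = 41, b(15) = 34, b(16) = 29, b(17) = 17, b(18) = 0, b(19) = 17, b(20) = 17, b(21) = 34, b(22) = 5, b(23) = 39, b(24) = 44, b(25) = 37, b(26) = 35, b(27) = 26, b(28) = 15, b(29) = 41, b(30) = 10, b(31) = 5, b(32) = 15, b(33) = 20, b(34) = 35, b(35) = 9, b(36) = 44, b(37) = 7, b(38) = 5, b(39) = 12, b(40) = 17, b(41) = 29, b(42) = 0, b(43) = 29, b(44) = 29, b(45) = 12, b(46) = 41, b(47) = 7, b(48) = 2, b(49) = 9, b(50) = 11.
The sequence repeats with period 48.
The value 5 first appears (with n ≥ 3) at b(5).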